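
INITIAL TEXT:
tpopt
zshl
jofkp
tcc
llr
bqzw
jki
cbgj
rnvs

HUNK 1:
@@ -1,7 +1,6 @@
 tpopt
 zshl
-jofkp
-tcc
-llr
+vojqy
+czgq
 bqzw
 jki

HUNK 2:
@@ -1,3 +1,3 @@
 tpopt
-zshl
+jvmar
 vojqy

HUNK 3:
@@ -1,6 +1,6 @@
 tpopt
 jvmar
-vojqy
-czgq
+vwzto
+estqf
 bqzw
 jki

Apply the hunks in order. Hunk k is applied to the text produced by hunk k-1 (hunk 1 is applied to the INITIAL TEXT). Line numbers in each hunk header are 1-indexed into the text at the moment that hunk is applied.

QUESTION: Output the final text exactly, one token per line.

Hunk 1: at line 1 remove [jofkp,tcc,llr] add [vojqy,czgq] -> 8 lines: tpopt zshl vojqy czgq bqzw jki cbgj rnvs
Hunk 2: at line 1 remove [zshl] add [jvmar] -> 8 lines: tpopt jvmar vojqy czgq bqzw jki cbgj rnvs
Hunk 3: at line 1 remove [vojqy,czgq] add [vwzto,estqf] -> 8 lines: tpopt jvmar vwzto estqf bqzw jki cbgj rnvs

Answer: tpopt
jvmar
vwzto
estqf
bqzw
jki
cbgj
rnvs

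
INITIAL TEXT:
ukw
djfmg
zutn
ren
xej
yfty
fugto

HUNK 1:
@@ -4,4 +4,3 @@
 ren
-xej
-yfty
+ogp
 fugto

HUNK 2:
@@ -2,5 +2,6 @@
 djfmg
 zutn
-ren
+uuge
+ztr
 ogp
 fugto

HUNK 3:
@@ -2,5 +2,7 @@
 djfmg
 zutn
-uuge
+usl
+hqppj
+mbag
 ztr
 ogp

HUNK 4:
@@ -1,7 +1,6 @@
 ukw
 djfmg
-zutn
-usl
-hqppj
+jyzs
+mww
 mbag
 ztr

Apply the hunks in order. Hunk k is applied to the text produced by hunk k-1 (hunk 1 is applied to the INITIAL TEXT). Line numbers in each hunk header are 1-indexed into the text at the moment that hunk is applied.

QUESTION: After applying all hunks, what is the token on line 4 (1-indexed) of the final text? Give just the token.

Answer: mww

Derivation:
Hunk 1: at line 4 remove [xej,yfty] add [ogp] -> 6 lines: ukw djfmg zutn ren ogp fugto
Hunk 2: at line 2 remove [ren] add [uuge,ztr] -> 7 lines: ukw djfmg zutn uuge ztr ogp fugto
Hunk 3: at line 2 remove [uuge] add [usl,hqppj,mbag] -> 9 lines: ukw djfmg zutn usl hqppj mbag ztr ogp fugto
Hunk 4: at line 1 remove [zutn,usl,hqppj] add [jyzs,mww] -> 8 lines: ukw djfmg jyzs mww mbag ztr ogp fugto
Final line 4: mww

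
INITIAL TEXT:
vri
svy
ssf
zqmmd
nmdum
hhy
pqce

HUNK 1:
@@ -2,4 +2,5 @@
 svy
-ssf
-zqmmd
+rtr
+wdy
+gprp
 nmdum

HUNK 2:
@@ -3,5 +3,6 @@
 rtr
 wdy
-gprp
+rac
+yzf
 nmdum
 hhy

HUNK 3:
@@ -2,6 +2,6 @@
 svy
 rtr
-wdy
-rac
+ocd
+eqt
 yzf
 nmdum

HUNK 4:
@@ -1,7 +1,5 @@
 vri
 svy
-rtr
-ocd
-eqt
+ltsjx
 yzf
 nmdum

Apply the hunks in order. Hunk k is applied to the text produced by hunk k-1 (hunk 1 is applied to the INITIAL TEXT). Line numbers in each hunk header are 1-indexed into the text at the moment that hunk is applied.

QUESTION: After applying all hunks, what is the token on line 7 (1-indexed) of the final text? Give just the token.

Hunk 1: at line 2 remove [ssf,zqmmd] add [rtr,wdy,gprp] -> 8 lines: vri svy rtr wdy gprp nmdum hhy pqce
Hunk 2: at line 3 remove [gprp] add [rac,yzf] -> 9 lines: vri svy rtr wdy rac yzf nmdum hhy pqce
Hunk 3: at line 2 remove [wdy,rac] add [ocd,eqt] -> 9 lines: vri svy rtr ocd eqt yzf nmdum hhy pqce
Hunk 4: at line 1 remove [rtr,ocd,eqt] add [ltsjx] -> 7 lines: vri svy ltsjx yzf nmdum hhy pqce
Final line 7: pqce

Answer: pqce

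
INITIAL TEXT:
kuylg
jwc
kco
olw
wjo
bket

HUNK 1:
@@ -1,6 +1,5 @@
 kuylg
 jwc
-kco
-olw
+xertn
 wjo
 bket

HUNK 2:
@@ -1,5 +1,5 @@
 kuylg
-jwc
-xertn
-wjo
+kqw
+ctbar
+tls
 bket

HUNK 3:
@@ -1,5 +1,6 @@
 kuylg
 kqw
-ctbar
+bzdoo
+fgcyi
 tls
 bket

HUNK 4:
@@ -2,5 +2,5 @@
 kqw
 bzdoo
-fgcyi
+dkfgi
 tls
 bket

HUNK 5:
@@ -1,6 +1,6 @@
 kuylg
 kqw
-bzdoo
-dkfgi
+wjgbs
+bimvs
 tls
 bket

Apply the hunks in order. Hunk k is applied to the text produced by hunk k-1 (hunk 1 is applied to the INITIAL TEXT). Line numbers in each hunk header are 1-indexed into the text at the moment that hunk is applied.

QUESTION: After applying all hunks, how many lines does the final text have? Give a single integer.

Answer: 6

Derivation:
Hunk 1: at line 1 remove [kco,olw] add [xertn] -> 5 lines: kuylg jwc xertn wjo bket
Hunk 2: at line 1 remove [jwc,xertn,wjo] add [kqw,ctbar,tls] -> 5 lines: kuylg kqw ctbar tls bket
Hunk 3: at line 1 remove [ctbar] add [bzdoo,fgcyi] -> 6 lines: kuylg kqw bzdoo fgcyi tls bket
Hunk 4: at line 2 remove [fgcyi] add [dkfgi] -> 6 lines: kuylg kqw bzdoo dkfgi tls bket
Hunk 5: at line 1 remove [bzdoo,dkfgi] add [wjgbs,bimvs] -> 6 lines: kuylg kqw wjgbs bimvs tls bket
Final line count: 6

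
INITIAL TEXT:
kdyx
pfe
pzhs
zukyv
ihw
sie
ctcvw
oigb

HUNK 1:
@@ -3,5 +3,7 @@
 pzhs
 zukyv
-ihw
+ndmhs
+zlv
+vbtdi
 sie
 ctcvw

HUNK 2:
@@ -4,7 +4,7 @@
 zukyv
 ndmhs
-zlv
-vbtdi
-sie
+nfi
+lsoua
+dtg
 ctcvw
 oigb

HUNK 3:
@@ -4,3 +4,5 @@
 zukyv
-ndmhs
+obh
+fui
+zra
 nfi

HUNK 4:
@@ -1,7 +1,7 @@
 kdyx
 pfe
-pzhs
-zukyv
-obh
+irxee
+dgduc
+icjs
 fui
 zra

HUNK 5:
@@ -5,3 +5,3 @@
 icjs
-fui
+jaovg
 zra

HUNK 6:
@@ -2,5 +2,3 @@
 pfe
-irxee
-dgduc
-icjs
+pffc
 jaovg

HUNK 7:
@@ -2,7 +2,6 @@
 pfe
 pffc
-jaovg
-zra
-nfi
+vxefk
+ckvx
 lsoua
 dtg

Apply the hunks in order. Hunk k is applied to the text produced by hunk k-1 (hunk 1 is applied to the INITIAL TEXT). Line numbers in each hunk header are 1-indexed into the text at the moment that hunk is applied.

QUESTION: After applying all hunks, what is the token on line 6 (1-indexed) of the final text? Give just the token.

Answer: lsoua

Derivation:
Hunk 1: at line 3 remove [ihw] add [ndmhs,zlv,vbtdi] -> 10 lines: kdyx pfe pzhs zukyv ndmhs zlv vbtdi sie ctcvw oigb
Hunk 2: at line 4 remove [zlv,vbtdi,sie] add [nfi,lsoua,dtg] -> 10 lines: kdyx pfe pzhs zukyv ndmhs nfi lsoua dtg ctcvw oigb
Hunk 3: at line 4 remove [ndmhs] add [obh,fui,zra] -> 12 lines: kdyx pfe pzhs zukyv obh fui zra nfi lsoua dtg ctcvw oigb
Hunk 4: at line 1 remove [pzhs,zukyv,obh] add [irxee,dgduc,icjs] -> 12 lines: kdyx pfe irxee dgduc icjs fui zra nfi lsoua dtg ctcvw oigb
Hunk 5: at line 5 remove [fui] add [jaovg] -> 12 lines: kdyx pfe irxee dgduc icjs jaovg zra nfi lsoua dtg ctcvw oigb
Hunk 6: at line 2 remove [irxee,dgduc,icjs] add [pffc] -> 10 lines: kdyx pfe pffc jaovg zra nfi lsoua dtg ctcvw oigb
Hunk 7: at line 2 remove [jaovg,zra,nfi] add [vxefk,ckvx] -> 9 lines: kdyx pfe pffc vxefk ckvx lsoua dtg ctcvw oigb
Final line 6: lsoua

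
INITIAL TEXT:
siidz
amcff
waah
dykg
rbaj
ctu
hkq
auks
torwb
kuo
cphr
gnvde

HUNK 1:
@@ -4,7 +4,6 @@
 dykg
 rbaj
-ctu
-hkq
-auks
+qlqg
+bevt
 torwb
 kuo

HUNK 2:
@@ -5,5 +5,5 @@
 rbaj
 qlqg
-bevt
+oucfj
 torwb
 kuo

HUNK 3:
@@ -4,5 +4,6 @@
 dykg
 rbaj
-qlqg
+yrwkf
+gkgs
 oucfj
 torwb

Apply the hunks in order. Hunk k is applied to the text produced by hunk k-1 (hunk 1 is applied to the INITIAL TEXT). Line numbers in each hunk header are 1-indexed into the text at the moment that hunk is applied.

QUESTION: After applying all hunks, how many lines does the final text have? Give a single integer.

Hunk 1: at line 4 remove [ctu,hkq,auks] add [qlqg,bevt] -> 11 lines: siidz amcff waah dykg rbaj qlqg bevt torwb kuo cphr gnvde
Hunk 2: at line 5 remove [bevt] add [oucfj] -> 11 lines: siidz amcff waah dykg rbaj qlqg oucfj torwb kuo cphr gnvde
Hunk 3: at line 4 remove [qlqg] add [yrwkf,gkgs] -> 12 lines: siidz amcff waah dykg rbaj yrwkf gkgs oucfj torwb kuo cphr gnvde
Final line count: 12

Answer: 12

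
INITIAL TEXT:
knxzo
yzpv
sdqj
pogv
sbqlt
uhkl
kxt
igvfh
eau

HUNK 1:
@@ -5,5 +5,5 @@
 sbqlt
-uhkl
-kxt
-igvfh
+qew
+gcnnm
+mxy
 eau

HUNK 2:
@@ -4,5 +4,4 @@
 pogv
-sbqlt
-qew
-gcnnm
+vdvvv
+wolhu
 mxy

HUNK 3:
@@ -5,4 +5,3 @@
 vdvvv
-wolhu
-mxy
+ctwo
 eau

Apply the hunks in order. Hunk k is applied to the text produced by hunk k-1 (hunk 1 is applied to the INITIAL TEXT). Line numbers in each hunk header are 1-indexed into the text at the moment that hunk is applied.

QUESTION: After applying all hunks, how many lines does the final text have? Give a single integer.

Answer: 7

Derivation:
Hunk 1: at line 5 remove [uhkl,kxt,igvfh] add [qew,gcnnm,mxy] -> 9 lines: knxzo yzpv sdqj pogv sbqlt qew gcnnm mxy eau
Hunk 2: at line 4 remove [sbqlt,qew,gcnnm] add [vdvvv,wolhu] -> 8 lines: knxzo yzpv sdqj pogv vdvvv wolhu mxy eau
Hunk 3: at line 5 remove [wolhu,mxy] add [ctwo] -> 7 lines: knxzo yzpv sdqj pogv vdvvv ctwo eau
Final line count: 7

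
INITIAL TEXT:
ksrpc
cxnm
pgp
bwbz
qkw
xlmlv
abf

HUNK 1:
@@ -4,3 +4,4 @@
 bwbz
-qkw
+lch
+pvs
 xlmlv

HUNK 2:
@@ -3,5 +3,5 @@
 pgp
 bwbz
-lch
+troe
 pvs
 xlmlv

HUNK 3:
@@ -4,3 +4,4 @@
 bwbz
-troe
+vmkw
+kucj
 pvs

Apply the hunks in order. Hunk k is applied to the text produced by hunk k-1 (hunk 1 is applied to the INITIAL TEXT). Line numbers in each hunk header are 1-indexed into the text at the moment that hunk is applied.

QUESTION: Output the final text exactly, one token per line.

Answer: ksrpc
cxnm
pgp
bwbz
vmkw
kucj
pvs
xlmlv
abf

Derivation:
Hunk 1: at line 4 remove [qkw] add [lch,pvs] -> 8 lines: ksrpc cxnm pgp bwbz lch pvs xlmlv abf
Hunk 2: at line 3 remove [lch] add [troe] -> 8 lines: ksrpc cxnm pgp bwbz troe pvs xlmlv abf
Hunk 3: at line 4 remove [troe] add [vmkw,kucj] -> 9 lines: ksrpc cxnm pgp bwbz vmkw kucj pvs xlmlv abf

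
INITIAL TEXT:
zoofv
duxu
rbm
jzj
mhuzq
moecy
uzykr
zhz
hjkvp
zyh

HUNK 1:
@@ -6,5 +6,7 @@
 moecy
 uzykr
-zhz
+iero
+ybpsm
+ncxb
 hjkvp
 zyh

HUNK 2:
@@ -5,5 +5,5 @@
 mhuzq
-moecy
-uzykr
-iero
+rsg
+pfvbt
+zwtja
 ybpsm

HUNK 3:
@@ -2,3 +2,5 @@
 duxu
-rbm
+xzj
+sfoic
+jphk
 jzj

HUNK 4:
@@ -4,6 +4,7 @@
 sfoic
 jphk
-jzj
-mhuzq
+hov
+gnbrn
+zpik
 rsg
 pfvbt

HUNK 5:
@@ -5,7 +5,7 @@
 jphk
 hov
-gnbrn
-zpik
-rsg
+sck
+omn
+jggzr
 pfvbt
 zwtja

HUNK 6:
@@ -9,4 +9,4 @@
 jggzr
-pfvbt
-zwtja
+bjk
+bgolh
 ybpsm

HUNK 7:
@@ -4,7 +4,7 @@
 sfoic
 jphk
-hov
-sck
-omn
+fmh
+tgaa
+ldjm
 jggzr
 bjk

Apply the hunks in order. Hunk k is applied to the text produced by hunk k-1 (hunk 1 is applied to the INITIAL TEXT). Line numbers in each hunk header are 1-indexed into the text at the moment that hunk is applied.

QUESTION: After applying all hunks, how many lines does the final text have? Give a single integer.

Hunk 1: at line 6 remove [zhz] add [iero,ybpsm,ncxb] -> 12 lines: zoofv duxu rbm jzj mhuzq moecy uzykr iero ybpsm ncxb hjkvp zyh
Hunk 2: at line 5 remove [moecy,uzykr,iero] add [rsg,pfvbt,zwtja] -> 12 lines: zoofv duxu rbm jzj mhuzq rsg pfvbt zwtja ybpsm ncxb hjkvp zyh
Hunk 3: at line 2 remove [rbm] add [xzj,sfoic,jphk] -> 14 lines: zoofv duxu xzj sfoic jphk jzj mhuzq rsg pfvbt zwtja ybpsm ncxb hjkvp zyh
Hunk 4: at line 4 remove [jzj,mhuzq] add [hov,gnbrn,zpik] -> 15 lines: zoofv duxu xzj sfoic jphk hov gnbrn zpik rsg pfvbt zwtja ybpsm ncxb hjkvp zyh
Hunk 5: at line 5 remove [gnbrn,zpik,rsg] add [sck,omn,jggzr] -> 15 lines: zoofv duxu xzj sfoic jphk hov sck omn jggzr pfvbt zwtja ybpsm ncxb hjkvp zyh
Hunk 6: at line 9 remove [pfvbt,zwtja] add [bjk,bgolh] -> 15 lines: zoofv duxu xzj sfoic jphk hov sck omn jggzr bjk bgolh ybpsm ncxb hjkvp zyh
Hunk 7: at line 4 remove [hov,sck,omn] add [fmh,tgaa,ldjm] -> 15 lines: zoofv duxu xzj sfoic jphk fmh tgaa ldjm jggzr bjk bgolh ybpsm ncxb hjkvp zyh
Final line count: 15

Answer: 15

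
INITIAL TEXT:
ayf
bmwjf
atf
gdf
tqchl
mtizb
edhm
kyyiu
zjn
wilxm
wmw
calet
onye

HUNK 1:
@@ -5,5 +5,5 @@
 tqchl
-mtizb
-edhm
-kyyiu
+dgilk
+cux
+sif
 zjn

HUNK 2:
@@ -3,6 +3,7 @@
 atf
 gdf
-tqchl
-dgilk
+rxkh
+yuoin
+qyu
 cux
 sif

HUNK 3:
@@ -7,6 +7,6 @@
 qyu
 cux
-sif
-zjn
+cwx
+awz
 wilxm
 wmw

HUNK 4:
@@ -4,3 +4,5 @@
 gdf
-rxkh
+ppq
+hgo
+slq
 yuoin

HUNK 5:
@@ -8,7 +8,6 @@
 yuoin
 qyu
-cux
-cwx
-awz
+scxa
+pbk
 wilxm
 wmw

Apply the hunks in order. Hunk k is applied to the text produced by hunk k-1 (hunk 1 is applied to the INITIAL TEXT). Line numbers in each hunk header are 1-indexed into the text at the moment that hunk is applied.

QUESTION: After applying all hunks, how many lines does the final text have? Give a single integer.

Answer: 15

Derivation:
Hunk 1: at line 5 remove [mtizb,edhm,kyyiu] add [dgilk,cux,sif] -> 13 lines: ayf bmwjf atf gdf tqchl dgilk cux sif zjn wilxm wmw calet onye
Hunk 2: at line 3 remove [tqchl,dgilk] add [rxkh,yuoin,qyu] -> 14 lines: ayf bmwjf atf gdf rxkh yuoin qyu cux sif zjn wilxm wmw calet onye
Hunk 3: at line 7 remove [sif,zjn] add [cwx,awz] -> 14 lines: ayf bmwjf atf gdf rxkh yuoin qyu cux cwx awz wilxm wmw calet onye
Hunk 4: at line 4 remove [rxkh] add [ppq,hgo,slq] -> 16 lines: ayf bmwjf atf gdf ppq hgo slq yuoin qyu cux cwx awz wilxm wmw calet onye
Hunk 5: at line 8 remove [cux,cwx,awz] add [scxa,pbk] -> 15 lines: ayf bmwjf atf gdf ppq hgo slq yuoin qyu scxa pbk wilxm wmw calet onye
Final line count: 15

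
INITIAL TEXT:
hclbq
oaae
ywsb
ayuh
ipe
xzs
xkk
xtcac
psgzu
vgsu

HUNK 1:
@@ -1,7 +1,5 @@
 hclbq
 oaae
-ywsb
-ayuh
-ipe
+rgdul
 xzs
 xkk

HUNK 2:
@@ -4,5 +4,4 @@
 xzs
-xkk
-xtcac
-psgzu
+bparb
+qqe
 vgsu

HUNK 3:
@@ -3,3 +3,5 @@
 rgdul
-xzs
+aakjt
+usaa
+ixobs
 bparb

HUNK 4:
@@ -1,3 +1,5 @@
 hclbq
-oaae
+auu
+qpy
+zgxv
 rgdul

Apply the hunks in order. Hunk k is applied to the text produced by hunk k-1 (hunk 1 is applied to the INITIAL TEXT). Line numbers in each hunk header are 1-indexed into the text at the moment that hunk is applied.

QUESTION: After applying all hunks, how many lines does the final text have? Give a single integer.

Hunk 1: at line 1 remove [ywsb,ayuh,ipe] add [rgdul] -> 8 lines: hclbq oaae rgdul xzs xkk xtcac psgzu vgsu
Hunk 2: at line 4 remove [xkk,xtcac,psgzu] add [bparb,qqe] -> 7 lines: hclbq oaae rgdul xzs bparb qqe vgsu
Hunk 3: at line 3 remove [xzs] add [aakjt,usaa,ixobs] -> 9 lines: hclbq oaae rgdul aakjt usaa ixobs bparb qqe vgsu
Hunk 4: at line 1 remove [oaae] add [auu,qpy,zgxv] -> 11 lines: hclbq auu qpy zgxv rgdul aakjt usaa ixobs bparb qqe vgsu
Final line count: 11

Answer: 11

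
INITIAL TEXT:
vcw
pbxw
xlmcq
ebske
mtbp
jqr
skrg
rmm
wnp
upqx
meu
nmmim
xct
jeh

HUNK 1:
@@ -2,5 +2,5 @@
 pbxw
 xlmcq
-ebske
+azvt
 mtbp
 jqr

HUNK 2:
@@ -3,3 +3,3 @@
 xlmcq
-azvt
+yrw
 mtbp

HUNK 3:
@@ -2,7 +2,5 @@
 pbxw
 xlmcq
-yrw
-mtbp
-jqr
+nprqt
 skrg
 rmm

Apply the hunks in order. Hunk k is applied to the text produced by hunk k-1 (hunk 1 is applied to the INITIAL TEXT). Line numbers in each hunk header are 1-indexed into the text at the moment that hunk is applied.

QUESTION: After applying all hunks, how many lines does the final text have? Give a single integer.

Answer: 12

Derivation:
Hunk 1: at line 2 remove [ebske] add [azvt] -> 14 lines: vcw pbxw xlmcq azvt mtbp jqr skrg rmm wnp upqx meu nmmim xct jeh
Hunk 2: at line 3 remove [azvt] add [yrw] -> 14 lines: vcw pbxw xlmcq yrw mtbp jqr skrg rmm wnp upqx meu nmmim xct jeh
Hunk 3: at line 2 remove [yrw,mtbp,jqr] add [nprqt] -> 12 lines: vcw pbxw xlmcq nprqt skrg rmm wnp upqx meu nmmim xct jeh
Final line count: 12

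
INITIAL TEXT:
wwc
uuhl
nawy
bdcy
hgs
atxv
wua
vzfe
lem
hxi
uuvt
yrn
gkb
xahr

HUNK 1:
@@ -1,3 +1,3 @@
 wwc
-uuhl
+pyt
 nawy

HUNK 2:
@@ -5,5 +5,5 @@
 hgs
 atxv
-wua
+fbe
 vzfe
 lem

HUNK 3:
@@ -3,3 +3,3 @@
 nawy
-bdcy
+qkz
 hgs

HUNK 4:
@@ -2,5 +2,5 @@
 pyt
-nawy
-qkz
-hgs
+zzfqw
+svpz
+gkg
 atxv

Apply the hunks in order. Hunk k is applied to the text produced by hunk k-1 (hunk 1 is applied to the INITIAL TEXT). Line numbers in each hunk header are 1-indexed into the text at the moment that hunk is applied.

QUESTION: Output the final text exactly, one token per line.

Answer: wwc
pyt
zzfqw
svpz
gkg
atxv
fbe
vzfe
lem
hxi
uuvt
yrn
gkb
xahr

Derivation:
Hunk 1: at line 1 remove [uuhl] add [pyt] -> 14 lines: wwc pyt nawy bdcy hgs atxv wua vzfe lem hxi uuvt yrn gkb xahr
Hunk 2: at line 5 remove [wua] add [fbe] -> 14 lines: wwc pyt nawy bdcy hgs atxv fbe vzfe lem hxi uuvt yrn gkb xahr
Hunk 3: at line 3 remove [bdcy] add [qkz] -> 14 lines: wwc pyt nawy qkz hgs atxv fbe vzfe lem hxi uuvt yrn gkb xahr
Hunk 4: at line 2 remove [nawy,qkz,hgs] add [zzfqw,svpz,gkg] -> 14 lines: wwc pyt zzfqw svpz gkg atxv fbe vzfe lem hxi uuvt yrn gkb xahr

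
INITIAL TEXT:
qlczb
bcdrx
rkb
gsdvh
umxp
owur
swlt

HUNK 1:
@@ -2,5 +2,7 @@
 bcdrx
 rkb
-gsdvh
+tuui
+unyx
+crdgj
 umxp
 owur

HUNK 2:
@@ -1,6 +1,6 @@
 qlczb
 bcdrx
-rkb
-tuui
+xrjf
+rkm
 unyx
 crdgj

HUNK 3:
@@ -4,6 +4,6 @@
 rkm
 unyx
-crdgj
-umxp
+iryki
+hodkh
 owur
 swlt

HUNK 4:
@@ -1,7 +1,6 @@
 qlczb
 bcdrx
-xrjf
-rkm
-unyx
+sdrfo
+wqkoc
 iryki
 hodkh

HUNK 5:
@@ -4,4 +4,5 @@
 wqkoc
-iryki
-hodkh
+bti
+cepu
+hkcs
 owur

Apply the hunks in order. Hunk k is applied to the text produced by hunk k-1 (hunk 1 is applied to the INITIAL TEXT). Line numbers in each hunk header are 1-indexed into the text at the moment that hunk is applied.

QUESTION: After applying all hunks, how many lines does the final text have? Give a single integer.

Answer: 9

Derivation:
Hunk 1: at line 2 remove [gsdvh] add [tuui,unyx,crdgj] -> 9 lines: qlczb bcdrx rkb tuui unyx crdgj umxp owur swlt
Hunk 2: at line 1 remove [rkb,tuui] add [xrjf,rkm] -> 9 lines: qlczb bcdrx xrjf rkm unyx crdgj umxp owur swlt
Hunk 3: at line 4 remove [crdgj,umxp] add [iryki,hodkh] -> 9 lines: qlczb bcdrx xrjf rkm unyx iryki hodkh owur swlt
Hunk 4: at line 1 remove [xrjf,rkm,unyx] add [sdrfo,wqkoc] -> 8 lines: qlczb bcdrx sdrfo wqkoc iryki hodkh owur swlt
Hunk 5: at line 4 remove [iryki,hodkh] add [bti,cepu,hkcs] -> 9 lines: qlczb bcdrx sdrfo wqkoc bti cepu hkcs owur swlt
Final line count: 9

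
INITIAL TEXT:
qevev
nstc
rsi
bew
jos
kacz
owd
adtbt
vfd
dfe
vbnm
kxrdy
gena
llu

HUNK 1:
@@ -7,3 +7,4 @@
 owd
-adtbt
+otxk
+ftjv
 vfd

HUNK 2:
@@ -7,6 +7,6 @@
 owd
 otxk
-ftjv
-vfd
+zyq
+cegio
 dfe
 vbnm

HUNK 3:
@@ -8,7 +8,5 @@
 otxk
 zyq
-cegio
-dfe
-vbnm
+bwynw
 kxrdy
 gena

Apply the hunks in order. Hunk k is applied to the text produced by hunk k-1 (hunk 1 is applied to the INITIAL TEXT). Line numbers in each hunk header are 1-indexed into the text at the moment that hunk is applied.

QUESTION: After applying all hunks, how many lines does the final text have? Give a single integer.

Answer: 13

Derivation:
Hunk 1: at line 7 remove [adtbt] add [otxk,ftjv] -> 15 lines: qevev nstc rsi bew jos kacz owd otxk ftjv vfd dfe vbnm kxrdy gena llu
Hunk 2: at line 7 remove [ftjv,vfd] add [zyq,cegio] -> 15 lines: qevev nstc rsi bew jos kacz owd otxk zyq cegio dfe vbnm kxrdy gena llu
Hunk 3: at line 8 remove [cegio,dfe,vbnm] add [bwynw] -> 13 lines: qevev nstc rsi bew jos kacz owd otxk zyq bwynw kxrdy gena llu
Final line count: 13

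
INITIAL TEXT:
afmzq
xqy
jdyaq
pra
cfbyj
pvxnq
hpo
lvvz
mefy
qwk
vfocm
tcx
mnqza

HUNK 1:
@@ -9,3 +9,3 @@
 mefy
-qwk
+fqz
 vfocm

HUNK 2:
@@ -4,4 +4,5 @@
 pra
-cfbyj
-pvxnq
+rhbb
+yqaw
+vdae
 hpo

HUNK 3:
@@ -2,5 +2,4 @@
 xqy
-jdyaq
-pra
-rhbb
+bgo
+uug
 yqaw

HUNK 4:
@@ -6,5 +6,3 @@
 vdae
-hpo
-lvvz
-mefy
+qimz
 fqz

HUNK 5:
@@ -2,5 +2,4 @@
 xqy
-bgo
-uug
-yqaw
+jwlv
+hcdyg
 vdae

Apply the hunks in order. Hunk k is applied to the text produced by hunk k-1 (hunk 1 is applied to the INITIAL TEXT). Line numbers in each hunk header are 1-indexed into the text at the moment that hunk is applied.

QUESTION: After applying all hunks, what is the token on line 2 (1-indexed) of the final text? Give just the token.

Answer: xqy

Derivation:
Hunk 1: at line 9 remove [qwk] add [fqz] -> 13 lines: afmzq xqy jdyaq pra cfbyj pvxnq hpo lvvz mefy fqz vfocm tcx mnqza
Hunk 2: at line 4 remove [cfbyj,pvxnq] add [rhbb,yqaw,vdae] -> 14 lines: afmzq xqy jdyaq pra rhbb yqaw vdae hpo lvvz mefy fqz vfocm tcx mnqza
Hunk 3: at line 2 remove [jdyaq,pra,rhbb] add [bgo,uug] -> 13 lines: afmzq xqy bgo uug yqaw vdae hpo lvvz mefy fqz vfocm tcx mnqza
Hunk 4: at line 6 remove [hpo,lvvz,mefy] add [qimz] -> 11 lines: afmzq xqy bgo uug yqaw vdae qimz fqz vfocm tcx mnqza
Hunk 5: at line 2 remove [bgo,uug,yqaw] add [jwlv,hcdyg] -> 10 lines: afmzq xqy jwlv hcdyg vdae qimz fqz vfocm tcx mnqza
Final line 2: xqy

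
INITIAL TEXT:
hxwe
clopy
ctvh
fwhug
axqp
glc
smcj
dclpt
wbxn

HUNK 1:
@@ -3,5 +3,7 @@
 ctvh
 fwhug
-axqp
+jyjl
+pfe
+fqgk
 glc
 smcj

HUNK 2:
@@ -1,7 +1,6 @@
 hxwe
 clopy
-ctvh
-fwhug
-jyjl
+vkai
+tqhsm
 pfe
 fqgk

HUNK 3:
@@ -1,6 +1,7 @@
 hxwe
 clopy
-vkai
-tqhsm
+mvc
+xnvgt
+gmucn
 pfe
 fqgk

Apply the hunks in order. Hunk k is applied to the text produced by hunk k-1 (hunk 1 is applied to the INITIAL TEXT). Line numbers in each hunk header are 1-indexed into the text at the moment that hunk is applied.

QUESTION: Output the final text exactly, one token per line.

Hunk 1: at line 3 remove [axqp] add [jyjl,pfe,fqgk] -> 11 lines: hxwe clopy ctvh fwhug jyjl pfe fqgk glc smcj dclpt wbxn
Hunk 2: at line 1 remove [ctvh,fwhug,jyjl] add [vkai,tqhsm] -> 10 lines: hxwe clopy vkai tqhsm pfe fqgk glc smcj dclpt wbxn
Hunk 3: at line 1 remove [vkai,tqhsm] add [mvc,xnvgt,gmucn] -> 11 lines: hxwe clopy mvc xnvgt gmucn pfe fqgk glc smcj dclpt wbxn

Answer: hxwe
clopy
mvc
xnvgt
gmucn
pfe
fqgk
glc
smcj
dclpt
wbxn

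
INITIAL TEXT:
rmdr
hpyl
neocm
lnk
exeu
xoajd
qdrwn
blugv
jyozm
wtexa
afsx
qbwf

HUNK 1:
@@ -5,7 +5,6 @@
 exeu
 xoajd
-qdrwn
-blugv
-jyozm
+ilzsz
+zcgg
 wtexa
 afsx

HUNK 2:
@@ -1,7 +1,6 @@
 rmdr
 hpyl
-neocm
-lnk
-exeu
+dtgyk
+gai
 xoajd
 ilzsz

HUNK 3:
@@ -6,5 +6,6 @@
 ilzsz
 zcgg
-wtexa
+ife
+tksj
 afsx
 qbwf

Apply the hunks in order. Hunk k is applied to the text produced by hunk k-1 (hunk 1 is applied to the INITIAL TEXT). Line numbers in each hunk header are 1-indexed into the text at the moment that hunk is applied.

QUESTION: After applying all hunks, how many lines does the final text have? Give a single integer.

Hunk 1: at line 5 remove [qdrwn,blugv,jyozm] add [ilzsz,zcgg] -> 11 lines: rmdr hpyl neocm lnk exeu xoajd ilzsz zcgg wtexa afsx qbwf
Hunk 2: at line 1 remove [neocm,lnk,exeu] add [dtgyk,gai] -> 10 lines: rmdr hpyl dtgyk gai xoajd ilzsz zcgg wtexa afsx qbwf
Hunk 3: at line 6 remove [wtexa] add [ife,tksj] -> 11 lines: rmdr hpyl dtgyk gai xoajd ilzsz zcgg ife tksj afsx qbwf
Final line count: 11

Answer: 11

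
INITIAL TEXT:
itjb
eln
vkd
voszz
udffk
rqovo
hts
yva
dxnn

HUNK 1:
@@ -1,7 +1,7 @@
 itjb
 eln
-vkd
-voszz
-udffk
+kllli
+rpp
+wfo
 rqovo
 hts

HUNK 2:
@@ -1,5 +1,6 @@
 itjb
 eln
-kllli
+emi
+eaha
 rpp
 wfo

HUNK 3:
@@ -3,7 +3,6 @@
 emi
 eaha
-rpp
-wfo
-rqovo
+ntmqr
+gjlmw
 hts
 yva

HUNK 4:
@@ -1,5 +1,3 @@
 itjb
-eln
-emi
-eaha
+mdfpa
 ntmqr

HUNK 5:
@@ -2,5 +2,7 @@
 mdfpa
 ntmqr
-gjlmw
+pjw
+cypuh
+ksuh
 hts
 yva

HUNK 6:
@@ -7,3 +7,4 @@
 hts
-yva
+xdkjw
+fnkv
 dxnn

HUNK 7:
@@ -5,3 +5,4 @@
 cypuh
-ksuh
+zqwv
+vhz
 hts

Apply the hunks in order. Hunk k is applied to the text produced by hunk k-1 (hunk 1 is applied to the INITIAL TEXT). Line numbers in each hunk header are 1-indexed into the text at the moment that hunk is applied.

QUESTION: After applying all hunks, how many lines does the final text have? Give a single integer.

Answer: 11

Derivation:
Hunk 1: at line 1 remove [vkd,voszz,udffk] add [kllli,rpp,wfo] -> 9 lines: itjb eln kllli rpp wfo rqovo hts yva dxnn
Hunk 2: at line 1 remove [kllli] add [emi,eaha] -> 10 lines: itjb eln emi eaha rpp wfo rqovo hts yva dxnn
Hunk 3: at line 3 remove [rpp,wfo,rqovo] add [ntmqr,gjlmw] -> 9 lines: itjb eln emi eaha ntmqr gjlmw hts yva dxnn
Hunk 4: at line 1 remove [eln,emi,eaha] add [mdfpa] -> 7 lines: itjb mdfpa ntmqr gjlmw hts yva dxnn
Hunk 5: at line 2 remove [gjlmw] add [pjw,cypuh,ksuh] -> 9 lines: itjb mdfpa ntmqr pjw cypuh ksuh hts yva dxnn
Hunk 6: at line 7 remove [yva] add [xdkjw,fnkv] -> 10 lines: itjb mdfpa ntmqr pjw cypuh ksuh hts xdkjw fnkv dxnn
Hunk 7: at line 5 remove [ksuh] add [zqwv,vhz] -> 11 lines: itjb mdfpa ntmqr pjw cypuh zqwv vhz hts xdkjw fnkv dxnn
Final line count: 11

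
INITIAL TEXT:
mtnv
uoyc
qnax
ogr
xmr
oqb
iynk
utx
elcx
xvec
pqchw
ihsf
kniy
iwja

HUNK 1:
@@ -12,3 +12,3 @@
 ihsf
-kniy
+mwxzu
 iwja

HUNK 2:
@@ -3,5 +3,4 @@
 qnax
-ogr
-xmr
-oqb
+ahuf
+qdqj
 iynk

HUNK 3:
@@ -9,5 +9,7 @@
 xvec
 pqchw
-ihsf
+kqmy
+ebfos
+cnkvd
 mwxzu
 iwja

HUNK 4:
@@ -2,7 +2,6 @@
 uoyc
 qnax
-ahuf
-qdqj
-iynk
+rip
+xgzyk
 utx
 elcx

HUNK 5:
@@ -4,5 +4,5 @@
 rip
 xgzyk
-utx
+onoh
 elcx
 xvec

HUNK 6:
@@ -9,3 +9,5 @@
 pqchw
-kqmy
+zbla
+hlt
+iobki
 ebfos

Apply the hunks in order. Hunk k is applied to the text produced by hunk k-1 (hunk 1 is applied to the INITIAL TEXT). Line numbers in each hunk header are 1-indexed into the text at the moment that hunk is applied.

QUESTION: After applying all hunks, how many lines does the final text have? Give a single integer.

Hunk 1: at line 12 remove [kniy] add [mwxzu] -> 14 lines: mtnv uoyc qnax ogr xmr oqb iynk utx elcx xvec pqchw ihsf mwxzu iwja
Hunk 2: at line 3 remove [ogr,xmr,oqb] add [ahuf,qdqj] -> 13 lines: mtnv uoyc qnax ahuf qdqj iynk utx elcx xvec pqchw ihsf mwxzu iwja
Hunk 3: at line 9 remove [ihsf] add [kqmy,ebfos,cnkvd] -> 15 lines: mtnv uoyc qnax ahuf qdqj iynk utx elcx xvec pqchw kqmy ebfos cnkvd mwxzu iwja
Hunk 4: at line 2 remove [ahuf,qdqj,iynk] add [rip,xgzyk] -> 14 lines: mtnv uoyc qnax rip xgzyk utx elcx xvec pqchw kqmy ebfos cnkvd mwxzu iwja
Hunk 5: at line 4 remove [utx] add [onoh] -> 14 lines: mtnv uoyc qnax rip xgzyk onoh elcx xvec pqchw kqmy ebfos cnkvd mwxzu iwja
Hunk 6: at line 9 remove [kqmy] add [zbla,hlt,iobki] -> 16 lines: mtnv uoyc qnax rip xgzyk onoh elcx xvec pqchw zbla hlt iobki ebfos cnkvd mwxzu iwja
Final line count: 16

Answer: 16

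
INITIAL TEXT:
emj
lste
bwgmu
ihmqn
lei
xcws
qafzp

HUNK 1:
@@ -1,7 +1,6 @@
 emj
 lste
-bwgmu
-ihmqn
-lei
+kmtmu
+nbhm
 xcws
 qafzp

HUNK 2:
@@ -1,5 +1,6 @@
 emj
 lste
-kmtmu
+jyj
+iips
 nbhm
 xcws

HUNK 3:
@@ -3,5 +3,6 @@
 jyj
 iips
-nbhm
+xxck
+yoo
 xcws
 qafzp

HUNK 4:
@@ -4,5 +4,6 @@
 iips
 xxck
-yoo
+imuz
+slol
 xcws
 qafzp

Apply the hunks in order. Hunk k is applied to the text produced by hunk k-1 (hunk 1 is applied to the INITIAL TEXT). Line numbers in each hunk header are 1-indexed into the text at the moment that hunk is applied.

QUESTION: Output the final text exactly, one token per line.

Answer: emj
lste
jyj
iips
xxck
imuz
slol
xcws
qafzp

Derivation:
Hunk 1: at line 1 remove [bwgmu,ihmqn,lei] add [kmtmu,nbhm] -> 6 lines: emj lste kmtmu nbhm xcws qafzp
Hunk 2: at line 1 remove [kmtmu] add [jyj,iips] -> 7 lines: emj lste jyj iips nbhm xcws qafzp
Hunk 3: at line 3 remove [nbhm] add [xxck,yoo] -> 8 lines: emj lste jyj iips xxck yoo xcws qafzp
Hunk 4: at line 4 remove [yoo] add [imuz,slol] -> 9 lines: emj lste jyj iips xxck imuz slol xcws qafzp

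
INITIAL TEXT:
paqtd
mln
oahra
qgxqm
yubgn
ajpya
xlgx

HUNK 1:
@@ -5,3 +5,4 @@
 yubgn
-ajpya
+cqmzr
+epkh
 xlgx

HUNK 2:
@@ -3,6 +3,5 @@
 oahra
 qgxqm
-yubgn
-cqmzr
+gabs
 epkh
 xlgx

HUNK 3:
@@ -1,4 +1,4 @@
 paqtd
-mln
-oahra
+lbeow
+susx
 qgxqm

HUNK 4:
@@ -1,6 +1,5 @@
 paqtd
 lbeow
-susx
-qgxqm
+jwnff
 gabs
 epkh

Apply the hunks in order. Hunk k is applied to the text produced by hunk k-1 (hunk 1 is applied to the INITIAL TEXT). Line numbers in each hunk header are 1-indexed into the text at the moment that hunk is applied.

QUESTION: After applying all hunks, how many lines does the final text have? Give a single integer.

Hunk 1: at line 5 remove [ajpya] add [cqmzr,epkh] -> 8 lines: paqtd mln oahra qgxqm yubgn cqmzr epkh xlgx
Hunk 2: at line 3 remove [yubgn,cqmzr] add [gabs] -> 7 lines: paqtd mln oahra qgxqm gabs epkh xlgx
Hunk 3: at line 1 remove [mln,oahra] add [lbeow,susx] -> 7 lines: paqtd lbeow susx qgxqm gabs epkh xlgx
Hunk 4: at line 1 remove [susx,qgxqm] add [jwnff] -> 6 lines: paqtd lbeow jwnff gabs epkh xlgx
Final line count: 6

Answer: 6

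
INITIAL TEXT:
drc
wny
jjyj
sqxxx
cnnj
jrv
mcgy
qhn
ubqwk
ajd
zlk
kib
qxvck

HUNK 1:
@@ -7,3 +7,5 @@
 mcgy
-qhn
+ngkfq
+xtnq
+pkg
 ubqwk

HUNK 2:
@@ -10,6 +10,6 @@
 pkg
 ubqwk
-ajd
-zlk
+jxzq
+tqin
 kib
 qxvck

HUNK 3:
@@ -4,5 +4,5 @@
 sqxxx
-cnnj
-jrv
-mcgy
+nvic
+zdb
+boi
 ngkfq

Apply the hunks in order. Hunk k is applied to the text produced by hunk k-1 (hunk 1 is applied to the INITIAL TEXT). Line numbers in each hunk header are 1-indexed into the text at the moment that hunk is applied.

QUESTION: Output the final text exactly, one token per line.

Hunk 1: at line 7 remove [qhn] add [ngkfq,xtnq,pkg] -> 15 lines: drc wny jjyj sqxxx cnnj jrv mcgy ngkfq xtnq pkg ubqwk ajd zlk kib qxvck
Hunk 2: at line 10 remove [ajd,zlk] add [jxzq,tqin] -> 15 lines: drc wny jjyj sqxxx cnnj jrv mcgy ngkfq xtnq pkg ubqwk jxzq tqin kib qxvck
Hunk 3: at line 4 remove [cnnj,jrv,mcgy] add [nvic,zdb,boi] -> 15 lines: drc wny jjyj sqxxx nvic zdb boi ngkfq xtnq pkg ubqwk jxzq tqin kib qxvck

Answer: drc
wny
jjyj
sqxxx
nvic
zdb
boi
ngkfq
xtnq
pkg
ubqwk
jxzq
tqin
kib
qxvck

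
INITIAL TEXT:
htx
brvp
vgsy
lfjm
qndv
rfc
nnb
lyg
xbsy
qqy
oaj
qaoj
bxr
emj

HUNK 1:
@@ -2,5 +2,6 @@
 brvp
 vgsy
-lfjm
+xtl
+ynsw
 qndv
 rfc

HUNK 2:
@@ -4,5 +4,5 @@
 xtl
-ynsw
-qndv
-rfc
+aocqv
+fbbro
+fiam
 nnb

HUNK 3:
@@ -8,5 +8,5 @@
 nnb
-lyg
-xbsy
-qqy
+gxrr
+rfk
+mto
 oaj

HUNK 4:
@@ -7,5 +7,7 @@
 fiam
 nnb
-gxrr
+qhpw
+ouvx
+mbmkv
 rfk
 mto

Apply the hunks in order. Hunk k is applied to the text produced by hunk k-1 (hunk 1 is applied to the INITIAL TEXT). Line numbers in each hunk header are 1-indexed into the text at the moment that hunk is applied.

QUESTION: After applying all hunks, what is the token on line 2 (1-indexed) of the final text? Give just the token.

Answer: brvp

Derivation:
Hunk 1: at line 2 remove [lfjm] add [xtl,ynsw] -> 15 lines: htx brvp vgsy xtl ynsw qndv rfc nnb lyg xbsy qqy oaj qaoj bxr emj
Hunk 2: at line 4 remove [ynsw,qndv,rfc] add [aocqv,fbbro,fiam] -> 15 lines: htx brvp vgsy xtl aocqv fbbro fiam nnb lyg xbsy qqy oaj qaoj bxr emj
Hunk 3: at line 8 remove [lyg,xbsy,qqy] add [gxrr,rfk,mto] -> 15 lines: htx brvp vgsy xtl aocqv fbbro fiam nnb gxrr rfk mto oaj qaoj bxr emj
Hunk 4: at line 7 remove [gxrr] add [qhpw,ouvx,mbmkv] -> 17 lines: htx brvp vgsy xtl aocqv fbbro fiam nnb qhpw ouvx mbmkv rfk mto oaj qaoj bxr emj
Final line 2: brvp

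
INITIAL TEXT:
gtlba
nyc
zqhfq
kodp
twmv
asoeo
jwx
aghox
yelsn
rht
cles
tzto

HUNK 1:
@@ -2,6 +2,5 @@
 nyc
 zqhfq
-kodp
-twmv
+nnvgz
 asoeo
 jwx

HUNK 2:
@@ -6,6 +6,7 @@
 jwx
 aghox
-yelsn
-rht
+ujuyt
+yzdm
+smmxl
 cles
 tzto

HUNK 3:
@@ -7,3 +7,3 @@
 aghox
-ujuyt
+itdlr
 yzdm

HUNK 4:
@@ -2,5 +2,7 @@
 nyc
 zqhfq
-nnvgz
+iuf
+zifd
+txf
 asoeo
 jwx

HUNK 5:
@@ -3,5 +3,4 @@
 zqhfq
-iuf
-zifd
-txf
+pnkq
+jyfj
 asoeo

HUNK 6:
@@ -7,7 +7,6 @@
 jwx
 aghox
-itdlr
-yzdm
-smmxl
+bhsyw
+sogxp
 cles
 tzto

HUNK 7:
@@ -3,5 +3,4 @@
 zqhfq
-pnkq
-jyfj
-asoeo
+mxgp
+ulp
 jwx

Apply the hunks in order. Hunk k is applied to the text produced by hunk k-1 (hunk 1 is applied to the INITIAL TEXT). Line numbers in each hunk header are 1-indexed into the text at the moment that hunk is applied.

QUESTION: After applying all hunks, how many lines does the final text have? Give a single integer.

Answer: 11

Derivation:
Hunk 1: at line 2 remove [kodp,twmv] add [nnvgz] -> 11 lines: gtlba nyc zqhfq nnvgz asoeo jwx aghox yelsn rht cles tzto
Hunk 2: at line 6 remove [yelsn,rht] add [ujuyt,yzdm,smmxl] -> 12 lines: gtlba nyc zqhfq nnvgz asoeo jwx aghox ujuyt yzdm smmxl cles tzto
Hunk 3: at line 7 remove [ujuyt] add [itdlr] -> 12 lines: gtlba nyc zqhfq nnvgz asoeo jwx aghox itdlr yzdm smmxl cles tzto
Hunk 4: at line 2 remove [nnvgz] add [iuf,zifd,txf] -> 14 lines: gtlba nyc zqhfq iuf zifd txf asoeo jwx aghox itdlr yzdm smmxl cles tzto
Hunk 5: at line 3 remove [iuf,zifd,txf] add [pnkq,jyfj] -> 13 lines: gtlba nyc zqhfq pnkq jyfj asoeo jwx aghox itdlr yzdm smmxl cles tzto
Hunk 6: at line 7 remove [itdlr,yzdm,smmxl] add [bhsyw,sogxp] -> 12 lines: gtlba nyc zqhfq pnkq jyfj asoeo jwx aghox bhsyw sogxp cles tzto
Hunk 7: at line 3 remove [pnkq,jyfj,asoeo] add [mxgp,ulp] -> 11 lines: gtlba nyc zqhfq mxgp ulp jwx aghox bhsyw sogxp cles tzto
Final line count: 11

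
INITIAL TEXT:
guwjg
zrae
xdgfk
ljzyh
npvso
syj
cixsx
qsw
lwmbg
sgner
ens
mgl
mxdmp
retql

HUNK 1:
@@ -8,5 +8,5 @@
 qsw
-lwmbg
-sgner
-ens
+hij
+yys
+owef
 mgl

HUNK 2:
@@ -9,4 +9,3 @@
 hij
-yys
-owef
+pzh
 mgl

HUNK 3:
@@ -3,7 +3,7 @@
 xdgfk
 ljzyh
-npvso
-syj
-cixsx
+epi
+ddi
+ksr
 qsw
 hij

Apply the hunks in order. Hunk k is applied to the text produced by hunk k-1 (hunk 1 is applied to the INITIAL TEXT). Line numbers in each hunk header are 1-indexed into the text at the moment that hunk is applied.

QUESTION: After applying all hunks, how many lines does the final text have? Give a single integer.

Hunk 1: at line 8 remove [lwmbg,sgner,ens] add [hij,yys,owef] -> 14 lines: guwjg zrae xdgfk ljzyh npvso syj cixsx qsw hij yys owef mgl mxdmp retql
Hunk 2: at line 9 remove [yys,owef] add [pzh] -> 13 lines: guwjg zrae xdgfk ljzyh npvso syj cixsx qsw hij pzh mgl mxdmp retql
Hunk 3: at line 3 remove [npvso,syj,cixsx] add [epi,ddi,ksr] -> 13 lines: guwjg zrae xdgfk ljzyh epi ddi ksr qsw hij pzh mgl mxdmp retql
Final line count: 13

Answer: 13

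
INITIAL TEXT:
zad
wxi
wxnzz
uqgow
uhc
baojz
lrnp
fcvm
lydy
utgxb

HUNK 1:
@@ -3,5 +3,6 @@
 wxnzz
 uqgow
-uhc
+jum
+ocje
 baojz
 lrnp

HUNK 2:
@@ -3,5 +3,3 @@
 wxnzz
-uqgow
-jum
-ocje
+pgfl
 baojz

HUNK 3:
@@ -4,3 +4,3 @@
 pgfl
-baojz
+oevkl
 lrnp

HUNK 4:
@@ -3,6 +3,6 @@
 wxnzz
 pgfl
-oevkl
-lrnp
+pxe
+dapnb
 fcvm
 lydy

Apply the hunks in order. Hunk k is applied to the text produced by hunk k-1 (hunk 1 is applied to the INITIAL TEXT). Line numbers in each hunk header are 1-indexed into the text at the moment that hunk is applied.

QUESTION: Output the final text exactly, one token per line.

Answer: zad
wxi
wxnzz
pgfl
pxe
dapnb
fcvm
lydy
utgxb

Derivation:
Hunk 1: at line 3 remove [uhc] add [jum,ocje] -> 11 lines: zad wxi wxnzz uqgow jum ocje baojz lrnp fcvm lydy utgxb
Hunk 2: at line 3 remove [uqgow,jum,ocje] add [pgfl] -> 9 lines: zad wxi wxnzz pgfl baojz lrnp fcvm lydy utgxb
Hunk 3: at line 4 remove [baojz] add [oevkl] -> 9 lines: zad wxi wxnzz pgfl oevkl lrnp fcvm lydy utgxb
Hunk 4: at line 3 remove [oevkl,lrnp] add [pxe,dapnb] -> 9 lines: zad wxi wxnzz pgfl pxe dapnb fcvm lydy utgxb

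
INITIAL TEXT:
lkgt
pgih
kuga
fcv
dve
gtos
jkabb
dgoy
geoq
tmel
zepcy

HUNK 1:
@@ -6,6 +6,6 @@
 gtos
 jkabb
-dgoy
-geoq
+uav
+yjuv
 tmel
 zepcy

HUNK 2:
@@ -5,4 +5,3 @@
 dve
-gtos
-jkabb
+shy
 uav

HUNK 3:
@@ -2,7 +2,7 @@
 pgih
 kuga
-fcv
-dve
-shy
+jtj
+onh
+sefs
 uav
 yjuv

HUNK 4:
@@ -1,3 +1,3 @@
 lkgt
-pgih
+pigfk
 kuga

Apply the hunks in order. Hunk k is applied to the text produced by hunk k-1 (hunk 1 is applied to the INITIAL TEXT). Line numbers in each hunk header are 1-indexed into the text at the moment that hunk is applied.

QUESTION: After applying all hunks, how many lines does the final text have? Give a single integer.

Hunk 1: at line 6 remove [dgoy,geoq] add [uav,yjuv] -> 11 lines: lkgt pgih kuga fcv dve gtos jkabb uav yjuv tmel zepcy
Hunk 2: at line 5 remove [gtos,jkabb] add [shy] -> 10 lines: lkgt pgih kuga fcv dve shy uav yjuv tmel zepcy
Hunk 3: at line 2 remove [fcv,dve,shy] add [jtj,onh,sefs] -> 10 lines: lkgt pgih kuga jtj onh sefs uav yjuv tmel zepcy
Hunk 4: at line 1 remove [pgih] add [pigfk] -> 10 lines: lkgt pigfk kuga jtj onh sefs uav yjuv tmel zepcy
Final line count: 10

Answer: 10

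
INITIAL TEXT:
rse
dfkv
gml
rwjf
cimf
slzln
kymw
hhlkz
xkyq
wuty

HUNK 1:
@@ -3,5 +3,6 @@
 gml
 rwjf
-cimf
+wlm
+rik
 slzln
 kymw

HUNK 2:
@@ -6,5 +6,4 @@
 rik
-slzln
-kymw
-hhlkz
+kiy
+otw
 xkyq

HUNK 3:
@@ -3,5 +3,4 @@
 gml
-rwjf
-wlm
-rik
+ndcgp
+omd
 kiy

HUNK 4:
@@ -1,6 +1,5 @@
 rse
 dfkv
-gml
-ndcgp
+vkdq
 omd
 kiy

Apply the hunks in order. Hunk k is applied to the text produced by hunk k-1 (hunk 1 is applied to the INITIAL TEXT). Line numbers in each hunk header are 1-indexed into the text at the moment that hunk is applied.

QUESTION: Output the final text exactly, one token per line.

Answer: rse
dfkv
vkdq
omd
kiy
otw
xkyq
wuty

Derivation:
Hunk 1: at line 3 remove [cimf] add [wlm,rik] -> 11 lines: rse dfkv gml rwjf wlm rik slzln kymw hhlkz xkyq wuty
Hunk 2: at line 6 remove [slzln,kymw,hhlkz] add [kiy,otw] -> 10 lines: rse dfkv gml rwjf wlm rik kiy otw xkyq wuty
Hunk 3: at line 3 remove [rwjf,wlm,rik] add [ndcgp,omd] -> 9 lines: rse dfkv gml ndcgp omd kiy otw xkyq wuty
Hunk 4: at line 1 remove [gml,ndcgp] add [vkdq] -> 8 lines: rse dfkv vkdq omd kiy otw xkyq wuty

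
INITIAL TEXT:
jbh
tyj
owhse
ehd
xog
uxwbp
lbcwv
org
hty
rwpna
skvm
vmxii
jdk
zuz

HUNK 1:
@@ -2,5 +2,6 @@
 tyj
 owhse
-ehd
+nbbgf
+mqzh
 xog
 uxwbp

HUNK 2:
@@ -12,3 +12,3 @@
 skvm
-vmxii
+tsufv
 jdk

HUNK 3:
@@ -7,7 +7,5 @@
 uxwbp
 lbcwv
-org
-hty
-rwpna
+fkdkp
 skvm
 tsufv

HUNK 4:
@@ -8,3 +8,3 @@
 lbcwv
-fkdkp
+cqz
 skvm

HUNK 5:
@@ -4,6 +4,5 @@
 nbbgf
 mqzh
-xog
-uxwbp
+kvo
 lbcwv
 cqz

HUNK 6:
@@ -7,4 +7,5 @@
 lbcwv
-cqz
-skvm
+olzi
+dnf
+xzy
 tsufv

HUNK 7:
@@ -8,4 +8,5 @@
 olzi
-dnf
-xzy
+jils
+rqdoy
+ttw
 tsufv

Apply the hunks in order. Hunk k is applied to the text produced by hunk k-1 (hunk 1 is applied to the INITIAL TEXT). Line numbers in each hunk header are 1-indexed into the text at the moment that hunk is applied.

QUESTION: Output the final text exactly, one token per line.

Answer: jbh
tyj
owhse
nbbgf
mqzh
kvo
lbcwv
olzi
jils
rqdoy
ttw
tsufv
jdk
zuz

Derivation:
Hunk 1: at line 2 remove [ehd] add [nbbgf,mqzh] -> 15 lines: jbh tyj owhse nbbgf mqzh xog uxwbp lbcwv org hty rwpna skvm vmxii jdk zuz
Hunk 2: at line 12 remove [vmxii] add [tsufv] -> 15 lines: jbh tyj owhse nbbgf mqzh xog uxwbp lbcwv org hty rwpna skvm tsufv jdk zuz
Hunk 3: at line 7 remove [org,hty,rwpna] add [fkdkp] -> 13 lines: jbh tyj owhse nbbgf mqzh xog uxwbp lbcwv fkdkp skvm tsufv jdk zuz
Hunk 4: at line 8 remove [fkdkp] add [cqz] -> 13 lines: jbh tyj owhse nbbgf mqzh xog uxwbp lbcwv cqz skvm tsufv jdk zuz
Hunk 5: at line 4 remove [xog,uxwbp] add [kvo] -> 12 lines: jbh tyj owhse nbbgf mqzh kvo lbcwv cqz skvm tsufv jdk zuz
Hunk 6: at line 7 remove [cqz,skvm] add [olzi,dnf,xzy] -> 13 lines: jbh tyj owhse nbbgf mqzh kvo lbcwv olzi dnf xzy tsufv jdk zuz
Hunk 7: at line 8 remove [dnf,xzy] add [jils,rqdoy,ttw] -> 14 lines: jbh tyj owhse nbbgf mqzh kvo lbcwv olzi jils rqdoy ttw tsufv jdk zuz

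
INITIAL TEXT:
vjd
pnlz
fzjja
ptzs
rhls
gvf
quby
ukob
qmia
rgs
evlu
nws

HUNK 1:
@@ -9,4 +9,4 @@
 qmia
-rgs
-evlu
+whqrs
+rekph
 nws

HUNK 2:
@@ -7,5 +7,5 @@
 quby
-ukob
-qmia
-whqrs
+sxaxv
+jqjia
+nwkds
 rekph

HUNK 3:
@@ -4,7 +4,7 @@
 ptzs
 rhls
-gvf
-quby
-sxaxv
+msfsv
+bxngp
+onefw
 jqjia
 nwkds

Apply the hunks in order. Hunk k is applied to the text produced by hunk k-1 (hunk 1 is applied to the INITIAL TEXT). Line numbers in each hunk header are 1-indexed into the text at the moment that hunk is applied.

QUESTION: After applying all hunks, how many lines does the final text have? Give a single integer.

Answer: 12

Derivation:
Hunk 1: at line 9 remove [rgs,evlu] add [whqrs,rekph] -> 12 lines: vjd pnlz fzjja ptzs rhls gvf quby ukob qmia whqrs rekph nws
Hunk 2: at line 7 remove [ukob,qmia,whqrs] add [sxaxv,jqjia,nwkds] -> 12 lines: vjd pnlz fzjja ptzs rhls gvf quby sxaxv jqjia nwkds rekph nws
Hunk 3: at line 4 remove [gvf,quby,sxaxv] add [msfsv,bxngp,onefw] -> 12 lines: vjd pnlz fzjja ptzs rhls msfsv bxngp onefw jqjia nwkds rekph nws
Final line count: 12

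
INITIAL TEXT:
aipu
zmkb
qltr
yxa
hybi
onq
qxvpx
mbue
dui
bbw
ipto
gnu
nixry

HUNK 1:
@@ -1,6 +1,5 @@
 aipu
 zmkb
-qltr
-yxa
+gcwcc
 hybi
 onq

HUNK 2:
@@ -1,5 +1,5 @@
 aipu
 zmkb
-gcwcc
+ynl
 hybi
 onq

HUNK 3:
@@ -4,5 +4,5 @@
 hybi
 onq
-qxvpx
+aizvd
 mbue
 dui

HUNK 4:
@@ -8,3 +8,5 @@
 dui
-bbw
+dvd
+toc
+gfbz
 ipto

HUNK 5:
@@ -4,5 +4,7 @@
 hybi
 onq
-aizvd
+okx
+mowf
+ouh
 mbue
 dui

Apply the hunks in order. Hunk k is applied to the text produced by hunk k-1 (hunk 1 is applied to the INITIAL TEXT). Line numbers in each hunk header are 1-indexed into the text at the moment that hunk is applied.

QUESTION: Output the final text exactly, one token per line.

Hunk 1: at line 1 remove [qltr,yxa] add [gcwcc] -> 12 lines: aipu zmkb gcwcc hybi onq qxvpx mbue dui bbw ipto gnu nixry
Hunk 2: at line 1 remove [gcwcc] add [ynl] -> 12 lines: aipu zmkb ynl hybi onq qxvpx mbue dui bbw ipto gnu nixry
Hunk 3: at line 4 remove [qxvpx] add [aizvd] -> 12 lines: aipu zmkb ynl hybi onq aizvd mbue dui bbw ipto gnu nixry
Hunk 4: at line 8 remove [bbw] add [dvd,toc,gfbz] -> 14 lines: aipu zmkb ynl hybi onq aizvd mbue dui dvd toc gfbz ipto gnu nixry
Hunk 5: at line 4 remove [aizvd] add [okx,mowf,ouh] -> 16 lines: aipu zmkb ynl hybi onq okx mowf ouh mbue dui dvd toc gfbz ipto gnu nixry

Answer: aipu
zmkb
ynl
hybi
onq
okx
mowf
ouh
mbue
dui
dvd
toc
gfbz
ipto
gnu
nixry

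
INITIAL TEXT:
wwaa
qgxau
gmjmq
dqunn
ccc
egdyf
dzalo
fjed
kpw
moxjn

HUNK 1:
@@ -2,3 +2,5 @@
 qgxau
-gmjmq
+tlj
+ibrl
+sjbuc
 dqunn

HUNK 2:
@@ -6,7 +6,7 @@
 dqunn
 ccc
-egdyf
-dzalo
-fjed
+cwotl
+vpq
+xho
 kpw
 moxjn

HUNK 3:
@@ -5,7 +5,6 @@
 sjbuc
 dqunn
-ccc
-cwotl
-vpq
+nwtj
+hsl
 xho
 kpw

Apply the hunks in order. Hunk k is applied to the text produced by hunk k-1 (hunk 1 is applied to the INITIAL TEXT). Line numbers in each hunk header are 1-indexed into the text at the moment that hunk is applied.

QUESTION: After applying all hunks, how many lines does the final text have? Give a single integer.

Hunk 1: at line 2 remove [gmjmq] add [tlj,ibrl,sjbuc] -> 12 lines: wwaa qgxau tlj ibrl sjbuc dqunn ccc egdyf dzalo fjed kpw moxjn
Hunk 2: at line 6 remove [egdyf,dzalo,fjed] add [cwotl,vpq,xho] -> 12 lines: wwaa qgxau tlj ibrl sjbuc dqunn ccc cwotl vpq xho kpw moxjn
Hunk 3: at line 5 remove [ccc,cwotl,vpq] add [nwtj,hsl] -> 11 lines: wwaa qgxau tlj ibrl sjbuc dqunn nwtj hsl xho kpw moxjn
Final line count: 11

Answer: 11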